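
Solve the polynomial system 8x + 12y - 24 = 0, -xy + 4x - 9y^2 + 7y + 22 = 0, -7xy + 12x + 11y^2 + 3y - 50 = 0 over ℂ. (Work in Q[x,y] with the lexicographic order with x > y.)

{(0, 2)}

Compute a lex Gröbner basis by Buchberger's algorithm.
f_1 = 8x + 12y - 24, LT = x.
f_2 = -xy + 4x - 9y^2 + 7y + 22, LT = xy.
f_3 = -7xy + 12x + 11y^2 + 3y - 50, LT = xy.

S(f_1,f_2): lcm = xy. S = 4x - 15/2y^2 + 4y + 22.
  leading term x: subtract (1/2)·f_1 from 4x - 15/2y^2 + 4y + 22 → -15/2y^2 - 2y + 34
  leading term y^2: no divisor's leading term divides it; move -15/2y^2 to the remainder.
  leading term y: no divisor's leading term divides it; move -2y to the remainder.
  leading term 1: no divisor's leading term divides it; move 34 to the remainder.
  remainder -15/2y^2 - 2y + 34 ≠ 0; add h_4 = -15/2y^2 - 2y + 34 to the basis.

S(f_1,f_3): lcm = xy. S = 12/7x + 43/14y^2 - 18/7y - 50/7.
  leading term x: subtract (3/14)·f_1 from 12/7x + 43/14y^2 - 18/7y - 50/7 → 43/14y^2 - 36/7y - 2
  leading term y^2: subtract (-43/105)·h_4 from 43/14y^2 - 36/7y - 2 → -626/105y + 1252/105
  leading term y: no divisor's leading term divides it; move -626/105y to the remainder.
  leading term 1: no divisor's leading term divides it; move 1252/105 to the remainder.
  remainder -626/105y + 1252/105 ≠ 0; add h_5 = -626/105y + 1252/105 to the basis.

The other S-polynomials (S(f_2,f_3), S(f_1,h_4), S(f_2,h_4), S(f_3,h_4), S(f_1,h_5), S(f_2,h_5), S(f_3,h_5), S(h_4,h_5)) all reduce to 0 modulo the current basis, so we have a Gröbner basis.
Inter-reduce: drop elements whose leading term is divisible by another's, tail-reduce, and make monic.
Reduced Gröbner basis: {x, y - 2}.

A lex Gröbner basis eliminates variables successively. Here y - 2 depends only on y, with roots {2}; lifting each root through the earlier basis elements recovers the full solutions.
  y = 2: the earlier basis element becomes x = 0, giving x = 0 — point (0, 2).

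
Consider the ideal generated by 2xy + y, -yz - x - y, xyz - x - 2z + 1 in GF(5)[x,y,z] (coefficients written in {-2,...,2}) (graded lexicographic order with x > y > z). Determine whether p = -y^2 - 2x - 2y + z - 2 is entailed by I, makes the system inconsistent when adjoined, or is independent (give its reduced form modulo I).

First compute the reduced Gröbner basis of I by Buchberger's algorithm.
f_1 = 2xy + y, LT = xy.
f_2 = -yz - x - y, LT = yz.
f_3 = xyz - x - 2z + 1, LT = xyz.

S(f_1,f_2): lcm = xyz. S = -x^2 - xy - 2yz.
  leading term x^2: no divisor's leading term divides it; move -x^2 to the remainder.
  leading term xy: subtract (2)·f_1 from -xy - 2yz → -2yz - 2y
  leading term yz: subtract (2)·f_2 from -2yz - 2y → 2x
  leading term x: no divisor's leading term divides it; move 2x to the remainder.
  remainder -x^2 + 2x ≠ 0; add h_4 = -x^2 + 2x to the basis.

S(f_1,f_3): lcm = xyz. S = -2yz + x + 2z - 1.
  leading term yz: subtract (2)·f_2 from -2yz + x + 2z - 1 → -2x + 2y + 2z - 1
  leading term x: no divisor's leading term divides it; move -2x to the remainder.
  leading term y: no divisor's leading term divides it; move 2y to the remainder.
  leading term z: no divisor's leading term divides it; move 2z to the remainder.
  leading term 1: no divisor's leading term divides it; move -1 to the remainder.
  remainder -2x + 2y + 2z - 1 ≠ 0; add h_5 = -2x + 2y + 2z - 1 to the basis.

S(f_3,h_4): lcm = x^2yz. S = 2xyz - x^2 - 2xz + x.
  leading term xyz: subtract (z)·f_1 from 2xyz - x^2 - 2xz + x → -x^2 - 2xz - yz + x
  leading term x^2: subtract (1)·h_4 from -x^2 - 2xz - yz + x → -2xz - yz - x
  leading term xz: subtract (z)·h_5 from -2xz - yz - x → 2yz - 2z^2 - x + z
  leading term yz: subtract (-2)·f_2 from 2yz - 2z^2 - x + z → -2z^2 + 2x - 2y + z
  leading term z^2: no divisor's leading term divides it; move -2z^2 to the remainder.
  leading term x: subtract (-1)·h_5 from 2x - 2y + z → -2z - 1
  leading term z: no divisor's leading term divides it; move -2z to the remainder.
  leading term 1: no divisor's leading term divides it; move -1 to the remainder.
  remainder -2z^2 - 2z - 1 ≠ 0; add h_6 = -2z^2 - 2z - 1 to the basis.

S(f_1,h_5): lcm = xy. S = y^2 + yz.
  leading term y^2: no divisor's leading term divides it; move y^2 to the remainder.
  leading term yz: subtract (-1)·f_2 from yz → -x - y
  leading term x: subtract (-2)·h_5 from -x - y → -2y - z - 2
  leading term y: no divisor's leading term divides it; move -2y to the remainder.
  leading term z: no divisor's leading term divides it; move -z to the remainder.
  leading term 1: no divisor's leading term divides it; move -2 to the remainder.
  remainder y^2 - 2y - z - 2 ≠ 0; add h_7 = y^2 - 2y - z - 2 to the basis.

The other S-polynomials (S(f_2,f_3), S(f_1,h_4), S(f_2,h_4), S(f_2,h_5), S(f_3,h_5), S(h_4,h_5), S(f_1,h_6), S(f_2,h_6), S(f_3,h_6), S(h_4,h_6), S(h_5,h_6), S(f_1,h_7), S(f_2,h_7), S(f_3,h_7), S(h_4,h_7), S(h_5,h_7), S(h_6,h_7)) all reduce to 0 modulo the current basis, so we have a Gröbner basis.
Inter-reduce: drop elements whose leading term is divisible by another's, tail-reduce, and make monic.
Reduced Gröbner basis: {y^2 - 2y - z - 2, yz + 2y + z + 2, z^2 + z - 2, x - y - z - 2}.
Label its elements g_1 = y^2 - 2y - z - 2, g_2 = yz + 2y + z + 2, g_3 = z^2 + z - 2, g_4 = x - y - z - 2.

Reduce p = -y^2 - 2x - 2y + z - 2 modulo G:
  leading term y^2: subtract (-1)·g_1 from -y^2 - 2x - 2y + z - 2 → -2x + y + 1
  leading term x: subtract (-2)·g_4 from -2x + y + 1 → -y - 2z + 2
  leading term y: no divisor's leading term divides it; move -y to the remainder.
  leading term z: no divisor's leading term divides it; move -2z to the remainder.
  leading term 1: no divisor's leading term divides it; move 2 to the remainder.
  normal form = -y - 2z + 2.
The normal form is nonzero, so p ∉ I. Since p minus its normal form lies in I, I + (p) = I + (r) where r = -y - 2z + 2; decide whether this ideal is the whole ring.
Run Buchberger on G together with r (pairs among the g_i already reduce to 0 since G is a Gröbner basis):
g_1 = y^2 - 2y - z - 2, LT = y^2.
g_2 = yz + 2y + z + 2, LT = yz.
g_3 = z^2 + z - 2, LT = z^2.
g_4 = x - y - z - 2, LT = x.
r = -y - 2z + 2, LT = y.

S(g_1,r): lcm = y^2. S = -2yz - z - 2.
  leading term yz: subtract (-2)·g_2 from -2yz - z - 2 → -y + z + 2
  leading term y: subtract (1)·r from -y + z + 2 → -2z
  leading term z: no divisor's leading term divides it; move -2z to the remainder.
  remainder -2z ≠ 0; add m_6 = -2z to the basis.

S(g_2,r): lcm = yz. S = -2z^2 + 2y - 2z + 2.
  leading term z^2: subtract (-2)·g_3 from -2z^2 + 2y - 2z + 2 → 2y - 2
  leading term y: subtract (-2)·r from 2y - 2 → z + 2
  leading term z: subtract (2)·m_6 from z + 2 → 2
  leading term 1: no divisor's leading term divides it; move 2 to the remainder.
  remainder 2 ≠ 0; add m_7 = 2 to the basis.

The other S-polynomials (S(g_1,g_2), S(g_1,g_3), S(g_1,g_4), S(g_2,g_3), S(g_2,g_4), S(g_3,g_4), S(g_3,r), S(g_4,r), S(g_1,m_6), S(g_2,m_6), S(g_3,m_6), S(g_4,m_6), S(r,m_6), S(g_1,m_7), S(g_2,m_7), S(g_3,m_7), S(g_4,m_7), S(r,m_7), S(m_6,m_7)) all reduce to 0 modulo the current basis, so we have a Gröbner basis.
Inter-reduce: drop elements whose leading term is divisible by another's, tail-reduce, and make monic.
Reduced Gröbner basis: {1}.
The reduced Gröbner basis of I + (p) is {1}: the ideal is the whole ring, so the enlarged system has no common solution — adjoining p is inconsistent.

Adjoining -y^2 - 2x - 2y + z - 2 makes the ideal the whole ring: the system is inconsistent.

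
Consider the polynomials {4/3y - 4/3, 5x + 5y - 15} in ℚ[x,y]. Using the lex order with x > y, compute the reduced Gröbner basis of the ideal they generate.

f_1 = 4/3y - 4/3, LT = y.
f_2 = 5x + 5y - 15, LT = x.

The S-polynomials (S(f_1,f_2)) all reduce to 0 modulo the current basis, so we have a Gröbner basis.

G = {x - 2, y - 1}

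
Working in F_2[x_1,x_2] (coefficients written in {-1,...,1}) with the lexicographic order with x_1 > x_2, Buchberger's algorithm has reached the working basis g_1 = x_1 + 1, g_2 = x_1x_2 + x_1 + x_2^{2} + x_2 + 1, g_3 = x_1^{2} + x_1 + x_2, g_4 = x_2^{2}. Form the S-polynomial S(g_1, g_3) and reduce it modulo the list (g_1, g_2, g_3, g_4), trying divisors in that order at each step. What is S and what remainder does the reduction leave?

lcm(LM(g_1), LM(g_3)) = x_1^{2}.
S = (lcm/LT(g_1))·g_1 − (lcm/LT(g_3))·g_3 = x_2.
Reduce S modulo (g_1, g_2, g_3, g_4) in that order:
  leading term x_2: no divisor's leading term divides it; move x_2 to the remainder.
The remainder x_2 is nonzero, so it would be added as the next basis element.
This is the inner loop of Buchberger's algorithm — each nonzero remainder becomes a new basis element.

S(g_1, g_3) = x_2; remainder on division = x_2.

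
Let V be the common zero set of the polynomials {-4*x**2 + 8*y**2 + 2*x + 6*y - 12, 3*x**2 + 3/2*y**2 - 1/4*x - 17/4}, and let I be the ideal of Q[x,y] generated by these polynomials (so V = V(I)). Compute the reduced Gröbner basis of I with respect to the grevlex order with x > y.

G = {x**2 - 1/6*x - 3/10*y - 8/15, y**2 + 1/6*x + 3/5*y - 53/30}

Buchberger's algorithm terminates because the ascending chain of leading-term ideals stabilizes.

f_1 = -4*x**2 + 8*y**2 + 2*x + 6*y - 12, LT = x**2.
f_2 = 3*x**2 + 3/2*y**2 - 1/4*x - 17/4, LT = x**2.

S(f_1,f_2): lcm = x**2. S = -5/2*y**2 - 5/12*x - 3/2*y + 53/12.
  reduce S modulo (f_1, f_2):
  remainder -5/2*y**2 - 5/12*x - 3/2*y + 53/12 ≠ 0; add g_3 = -5/2*y**2 - 5/12*x - 3/2*y + 53/12 to the basis.

The other S-polynomials (S(f_1,g_3), S(f_2,g_3)) all reduce to 0 modulo the current basis, so we have a Gröbner basis.
Inter-reduce: drop elements whose leading term is divisible by another's, tail-reduce, and make monic.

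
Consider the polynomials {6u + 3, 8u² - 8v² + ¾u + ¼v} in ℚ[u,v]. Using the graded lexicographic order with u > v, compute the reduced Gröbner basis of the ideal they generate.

f_1 = 6u + 3, LT = u.
f_2 = 8u² - 8v² + ¾u + ¼v, LT = u².

S(f_1,f_2): lcm = u². S = v² + 13/32u - 1/32v.
  reduce S modulo (f_1, f_2):
  remainder v² - 1/32v - 13/64 ≠ 0; add g_3 = v² - 1/32v - 13/64 to the basis.

The other S-polynomials (S(f_1,g_3), S(f_2,g_3)) all reduce to 0 modulo the current basis, so we have a Gröbner basis.
Inter-reduce: drop elements whose leading term is divisible by another's, tail-reduce, and make monic.

G = {v² - 1/32v - 13/64, u + ½}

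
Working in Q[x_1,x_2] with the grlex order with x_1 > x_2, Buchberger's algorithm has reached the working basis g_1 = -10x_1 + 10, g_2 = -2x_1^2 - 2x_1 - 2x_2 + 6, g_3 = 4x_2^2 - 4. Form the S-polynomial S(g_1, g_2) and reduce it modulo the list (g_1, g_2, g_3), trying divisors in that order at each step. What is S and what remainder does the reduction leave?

S(g_1, g_2) = -2x_1 - x_2 + 3; remainder on division = -x_2 + 1.

lcm(LM(g_1), LM(g_2)) = x_1^2.
S = (lcm/LT(g_1))·g_1 − (lcm/LT(g_2))·g_2 = -2x_1 - x_2 + 3.
Reduce S modulo (g_1, g_2, g_3) in that order:
  leading term x_1: subtract (1/5)·g_1 from -2x_1 - x_2 + 3 → -x_2 + 1
  leading term x_2: no divisor's leading term divides it; move -x_2 to the remainder.
  leading term 1: no divisor's leading term divides it; move 1 to the remainder.
The remainder -x_2 + 1 is nonzero, so it would be added as the next basis element.
An S-polynomial is built so that the two leading terms cancel; whether anything survives reduction is exactly the Gröbner-basis criterion.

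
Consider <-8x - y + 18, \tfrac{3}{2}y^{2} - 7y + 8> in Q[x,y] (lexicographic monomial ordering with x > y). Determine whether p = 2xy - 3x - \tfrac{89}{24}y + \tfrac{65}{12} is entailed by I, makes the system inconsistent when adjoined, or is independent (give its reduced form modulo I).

First compute the reduced Gröbner basis of I by Buchberger's algorithm.
f_1 = -8x - y + 18, LT = x.
f_2 = \tfrac{3}{2}y^{2} - 7y + 8, LT = y^{2}.

S(f_1,f_2): leading monomials are coprime, so the S-polynomial reduces to 0 (Buchberger's first criterion).
Every S-polynomial of the final basis reduces to 0, so we have a Gröbner basis.
Inter-reduce: drop elements whose leading term is divisible by another's, tail-reduce, and make monic.
Reduced Gröbner basis: {x + \tfrac{1}{8}y - \tfrac{9}{4}, y^{2} - \tfrac{14}{3}y + \tfrac{16}{3}}.
Label its elements g_1 = x + \tfrac{1}{8}y - \tfrac{9}{4}, g_2 = y^{2} - \tfrac{14}{3}y + \tfrac{16}{3}.

Reduce p = 2xy - 3x - \tfrac{89}{24}y + \tfrac{65}{12} modulo G:
  leading term xy: subtract (2y)·g_1 from 2xy - 3x - \tfrac{89}{24}y + \tfrac{65}{12} → -3x - \tfrac{1}{4}y^{2} + \tfrac{19}{24}y + \tfrac{65}{12}
  leading term x: subtract (-3)·g_1 from -3x - \tfrac{1}{4}y^{2} + \tfrac{19}{24}y + \tfrac{65}{12} → -\tfrac{1}{4}y^{2} + \tfrac{7}{6}y - \tfrac{4}{3}
  leading term y^{2}: subtract (-\tfrac{1}{4})·g_2 from -\tfrac{1}{4}y^{2} + \tfrac{7}{6}y - \tfrac{4}{3} → 0
  normal form = 0.
Since the normal form is 0, p ∈ I.

Ideal membership is decidable via reduction modulo a Gröbner basis.

2xy - 3x - \tfrac{89}{24}y + \tfrac{65}{12} lies in I (it reduces to 0).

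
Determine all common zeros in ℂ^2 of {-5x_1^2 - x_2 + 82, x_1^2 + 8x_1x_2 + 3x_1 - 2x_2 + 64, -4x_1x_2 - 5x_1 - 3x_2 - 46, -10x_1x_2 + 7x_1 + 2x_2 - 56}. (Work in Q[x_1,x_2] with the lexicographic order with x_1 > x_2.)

{(-4, 2)}

Compute a lex Gröbner basis by Buchberger's algorithm.
f_1 = -5x_1^2 - x_2 + 82, LT = x_1^2.
f_2 = x_1^2 + 8x_1x_2 + 3x_1 - 2x_2 + 64, LT = x_1^2.
f_3 = -4x_1x_2 - 5x_1 - 3x_2 - 46, LT = x_1x_2.
f_4 = -10x_1x_2 + 7x_1 + 2x_2 - 56, LT = x_1x_2.

S(f_1,f_2): lcm = x_1^2. S = -8x_1x_2 - 3x_1 + 11/5x_2 - 402/5.
  leading term x_1x_2: subtract (2)·f_3 from -8x_1x_2 - 3x_1 + 11/5x_2 - 402/5 → 7x_1 + 41/5x_2 + 58/5
  leading term x_1: no divisor's leading term divides it; move 7x_1 to the remainder.
  leading term x_2: no divisor's leading term divides it; move 41/5x_2 to the remainder.
  leading term 1: no divisor's leading term divides it; move 58/5 to the remainder.
  remainder 7x_1 + 41/5x_2 + 58/5 ≠ 0; add h_5 = 7x_1 + 41/5x_2 + 58/5 to the basis.

S(f_1,f_3): lcm = x_1^2x_2. S = -5/4x_1^2 - 3/4x_1x_2 - 23/2x_1 + 1/5x_2^2 - 82/5x_2.
  leading term x_1^2: subtract (1/4)·f_1 from -5/4x_1^2 - 3/4x_1x_2 - 23/2x_1 + 1/5x_2^2 - 82/5x_2 → -3/4x_1x_2 - 23/2x_1 + 1/5x_2^2 - 323/20x_2 - 41/2
  leading term x_1x_2: subtract (3/16)·f_3 from -3/4x_1x_2 - 23/2x_1 + 1/5x_2^2 - 323/20x_2 - 41/2 → -169/16x_1 + 1/5x_2^2 - 1247/80x_2 - 95/8
  leading term x_1: subtract (-169/112)·h_5 from -169/16x_1 + 1/5x_2^2 - 1247/80x_2 - 95/8 → 1/5x_2^2 - 45/14x_2 + 197/35
  leading term x_2^2: no divisor's leading term divides it; move 1/5x_2^2 to the remainder.
  leading term x_2: no divisor's leading term divides it; move -45/14x_2 to the remainder.
  leading term 1: no divisor's leading term divides it; move 197/35 to the remainder.
  remainder 1/5x_2^2 - 45/14x_2 + 197/35 ≠ 0; add h_6 = 1/5x_2^2 - 45/14x_2 + 197/35 to the basis.

S(f_1,f_4): lcm = x_1^2x_2. S = 7/10x_1^2 + 1/5x_1x_2 - 28/5x_1 + 1/5x_2^2 - 82/5x_2.
  leading term x_1^2: subtract (-7/50)·f_1 from 7/10x_1^2 + 1/5x_1x_2 - 28/5x_1 + 1/5x_2^2 - 82/5x_2 → 1/5x_1x_2 - 28/5x_1 + 1/5x_2^2 - 827/50x_2 + 287/25
  leading term x_1x_2: subtract (-1/20)·f_3 from 1/5x_1x_2 - 28/5x_1 + 1/5x_2^2 - 827/50x_2 + 287/25 → -117/20x_1 + 1/5x_2^2 - 1669/100x_2 + 459/50
  leading term x_1: subtract (-117/140)·h_5 from -117/20x_1 + 1/5x_2^2 - 1669/100x_2 + 459/50 → 1/5x_2^2 - 3443/350x_2 + 3303/175
  leading term x_2^2: subtract (1)·h_6 from 1/5x_2^2 - 3443/350x_2 + 3303/175 → -1159/175x_2 + 2318/175
  leading term x_2: no divisor's leading term divides it; move -1159/175x_2 to the remainder.
  leading term 1: no divisor's leading term divides it; move 2318/175 to the remainder.
  remainder -1159/175x_2 + 2318/175 ≠ 0; add h_7 = -1159/175x_2 + 2318/175 to the basis.

The other S-polynomials (S(f_2,f_3), S(f_2,f_4), S(f_3,f_4), S(f_1,h_5), S(f_2,h_5), S(f_3,h_5), S(f_4,h_5), S(f_1,h_6), S(f_2,h_6), S(f_3,h_6), S(f_4,h_6), S(h_5,h_6), S(f_1,h_7), S(f_2,h_7), S(f_3,h_7), S(f_4,h_7), S(h_5,h_7), S(h_6,h_7)) all reduce to 0 modulo the current basis, so we have a Gröbner basis.
Inter-reduce: drop elements whose leading term is divisible by another's, tail-reduce, and make monic.
Reduced Gröbner basis: {x_1 + 4, x_2 - 2}.

Since the basis is lex-ordered, x_2 - 2 is univariate in x_2. Its roots are {2}. Back-substituting each root into the other basis elements fixes the other coordinates.
  x_2 = 2: the earlier basis element becomes x_1 + 4 = 0, giving x_1 = -4 — point (-4, 2).
Substituting each solution back into the original system confirms all equations vanish.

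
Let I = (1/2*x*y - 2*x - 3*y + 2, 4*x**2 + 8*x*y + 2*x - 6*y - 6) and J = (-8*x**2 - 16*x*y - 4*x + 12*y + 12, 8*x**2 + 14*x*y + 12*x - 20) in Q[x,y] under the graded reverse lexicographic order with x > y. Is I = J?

Yes, the ideals are equal.

Since reduced Gröbner bases are canonical representatives of ideals under a given ordering, it suffices to compute and compare them.
Buchberger on the first generating set:
f_1 = 1/2*x*y - 2*x - 3*y + 2, LT = x*y.
f_2 = 4*x**2 + 8*x*y + 2*x - 6*y - 6, LT = x**2.

S(f_1,f_2): lcm = x**2*y. S = -2*x*y**2 - 4*x**2 - 13/2*x*y + 3/2*y**2 + 4*x + 3/2*y.
  leading term x*y**2: subtract (-4*y)·f_1 from -2*x*y**2 - 4*x**2 - 13/2*x*y + 3/2*y**2 + 4*x + 3/2*y → -4*x**2 - 29/2*x*y - 21/2*y**2 + 4*x + 19/2*y
  leading term x**2: subtract (-1)·f_2 from -4*x**2 - 29/2*x*y - 21/2*y**2 + 4*x + 19/2*y → -13/2*x*y - 21/2*y**2 + 6*x + 7/2*y - 6
  leading term x*y: subtract (-13)·f_1 from -13/2*x*y - 21/2*y**2 + 6*x + 7/2*y - 6 → -21/2*y**2 - 20*x - 71/2*y + 20
  leading term y**2: no divisor's leading term divides it; move -21/2*y**2 to the remainder.
  leading term x: no divisor's leading term divides it; move -20*x to the remainder.
  leading term y: no divisor's leading term divides it; move -71/2*y to the remainder.
  leading term 1: no divisor's leading term divides it; move 20 to the remainder.
  remainder -21/2*y**2 - 20*x - 71/2*y + 20 ≠ 0; add g_3 = -21/2*y**2 - 20*x - 71/2*y + 20 to the basis.

The other S-polynomials (S(f_1,g_3), S(f_2,g_3)) all reduce to 0 modulo the current basis, so we have a Gröbner basis.
Inter-reduce: drop elements whose leading term is divisible by another's, tail-reduce, and make monic.
Reduced Gröbner basis: {x**2 + 17/2*x + 21/2*y - 19/2, x*y - 4*x - 6*y + 4, y**2 + 40/21*x + 71/21*y - 40/21}.

Buchberger on the second generating set:
h_1 = -8*x**2 - 16*x*y - 4*x + 12*y + 12, LT = x**2.
h_2 = 8*x**2 + 14*x*y + 12*x - 20, LT = x**2.

S(h_1,h_2): lcm = x**2. S = 1/4*x*y - x - 3/2*y + 1.
  leading term x*y: no divisor's leading term divides it; move 1/4*x*y to the remainder.
  leading term x: no divisor's leading term divides it; move -x to the remainder.
  leading term y: no divisor's leading term divides it; move -3/2*y to the remainder.
  leading term 1: no divisor's leading term divides it; move 1 to the remainder.
  remainder 1/4*x*y - x - 3/2*y + 1 ≠ 0; add k_3 = 1/4*x*y - x - 3/2*y + 1 to the basis.

S(h_1,k_3): lcm = x**2*y. S = 2*x*y**2 + 4*x**2 + 13/2*x*y - 3/2*y**2 - 4*x - 3/2*y.
  leading term x*y**2: subtract (8*y)·k_3 from 2*x*y**2 + 4*x**2 + 13/2*x*y - 3/2*y**2 - 4*x - 3/2*y → 4*x**2 + 29/2*x*y + 21/2*y**2 - 4*x - 19/2*y
  leading term x**2: subtract (-1/2)·h_1 from 4*x**2 + 29/2*x*y + 21/2*y**2 - 4*x - 19/2*y → 13/2*x*y + 21/2*y**2 - 6*x - 7/2*y + 6
  leading term x*y: subtract (26)·k_3 from 13/2*x*y + 21/2*y**2 - 6*x - 7/2*y + 6 → 21/2*y**2 + 20*x + 71/2*y - 20
  leading term y**2: no divisor's leading term divides it; move 21/2*y**2 to the remainder.
  leading term x: no divisor's leading term divides it; move 20*x to the remainder.
  leading term y: no divisor's leading term divides it; move 71/2*y to the remainder.
  leading term 1: no divisor's leading term divides it; move -20 to the remainder.
  remainder 21/2*y**2 + 20*x + 71/2*y - 20 ≠ 0; add k_4 = 21/2*y**2 + 20*x + 71/2*y - 20 to the basis.

The other S-polynomials (S(h_2,k_3), S(h_1,k_4), S(h_2,k_4), S(k_3,k_4)) all reduce to 0 modulo the current basis, so we have a Gröbner basis.
Inter-reduce: drop elements whose leading term is divisible by another's, tail-reduce, and make monic.
Reduced Gröbner basis: {x**2 + 17/2*x + 21/2*y - 19/2, x*y - 4*x - 6*y + 4, y**2 + 40/21*x + 71/21*y - 40/21}.

These coincide, so the ideals are equal.
The same test decides containment: I ⊆ J iff every generator of I reduces to 0 modulo a Gröbner basis of J.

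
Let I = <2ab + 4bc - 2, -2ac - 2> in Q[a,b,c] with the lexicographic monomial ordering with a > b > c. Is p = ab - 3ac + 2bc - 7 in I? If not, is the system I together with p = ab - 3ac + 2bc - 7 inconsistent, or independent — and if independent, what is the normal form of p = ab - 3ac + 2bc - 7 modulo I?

First compute the reduced Gröbner basis of I by Buchberger's algorithm.
f_1 = 2ab + 4bc - 2, LT = ab.
f_2 = -2ac - 2, LT = ac.

S(f_1,f_2): lcm = abc. S = 2bc^2 - b - c.
  leading term bc^2: no divisor's leading term divides it; move 2bc^2 to the remainder.
  leading term b: no divisor's leading term divides it; move -b to the remainder.
  leading term c: no divisor's leading term divides it; move -c to the remainder.
  remainder 2bc^2 - b - c ≠ 0; add h_3 = 2bc^2 - b - c to the basis.

The other S-polynomials (S(f_1,h_3), S(f_2,h_3)) all reduce to 0 modulo the current basis, so we have a Gröbner basis.
Inter-reduce: drop elements whose leading term is divisible by another's, tail-reduce, and make monic.
Reduced Gröbner basis: {ab + 2bc - 1, ac + 1, bc^2 - 1/2b - 1/2c}.
Label its elements g_1 = ab + 2bc - 1, g_2 = ac + 1, g_3 = bc^2 - 1/2b - 1/2c.

Reduce p = ab - 3ac + 2bc - 7 modulo G:
  leading term ab: subtract (1)·g_1 from ab - 3ac + 2bc - 7 → -3ac - 6
  leading term ac: subtract (-3)·g_2 from -3ac - 6 → -3
  leading term 1: no divisor's leading term divides it; move -3 to the remainder.
  normal form = -3.
The normal form is nonzero, so p ∉ I. Since p minus its normal form lies in I, I + (p) = I + (r) where r = -3; decide whether this ideal is the whole ring.
Here r = -3 is a nonzero constant, hence a unit: 1 ∈ I + (p), the Gröbner basis of I + (p) is {1}, and the enlarged system has no common solution — adjoining p is inconsistent.

Adjoining ab - 3ac + 2bc - 7 makes the ideal the whole ring: the system is inconsistent.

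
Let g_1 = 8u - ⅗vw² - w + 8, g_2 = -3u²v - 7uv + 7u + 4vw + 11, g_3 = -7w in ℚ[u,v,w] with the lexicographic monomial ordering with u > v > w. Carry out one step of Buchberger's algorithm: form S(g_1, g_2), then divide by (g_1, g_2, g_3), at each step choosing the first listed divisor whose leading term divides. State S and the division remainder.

lcm(LM(g_1), LM(g_2)) = u²v.
S = (lcm/LT(g_1))·g_1 − (lcm/LT(g_2))·g_2 = -3/40uv²w² - ⅛uvw - 4/3uv + 7/3u + 4/3vw + 11/3.
Reduce S modulo (g_1, g_2, g_3) in that order:
  leading term uv²w²: subtract (-3/320v²w²)·g_1 from -3/40uv²w² - ⅛uvw - 4/3uv + 7/3u + 4/3vw + 11/3 → -⅛uvw - 4/3uv + 7/3u - 9/1600v³w⁴ - 3/320v²w³ + 3/40v²w² + 4/3vw + 11/3
  leading term uvw: subtract (-1/64vw)·g_1 from -⅛uvw - 4/3uv + 7/3u - 9/1600v³w⁴ - 3/320v²w³ + 3/40v²w² + 4/3vw + 11/3 → -4/3uv + 7/3u - 9/1600v³w⁴ - 3/160v²w³ + 3/40v²w² - 1/64vw² + 35/24vw + 11/3
  leading term uv: subtract (-⅙v)·g_1 from -4/3uv + 7/3u - 9/1600v³w⁴ - 3/160v²w³ + 3/40v²w² - 1/64vw² + 35/24vw + 11/3 → 7/3u - 9/1600v³w⁴ - 3/160v²w³ - 1/40v²w² - 1/64vw² + 31/24vw + 4/3v + 11/3
  leading term u: subtract (7/24)·g_1 from 7/3u - 9/1600v³w⁴ - 3/160v²w³ - 1/40v²w² - 1/64vw² + 31/24vw + 4/3v + 11/3 → -9/1600v³w⁴ - 3/160v²w³ - 1/40v²w² + 51/320vw² + 31/24vw + 4/3v + 7/24w + 4/3
  leading term v³w⁴: subtract (9/11200v³w³)·g_3 from -9/1600v³w⁴ - 3/160v²w³ - 1/40v²w² + 51/320vw² + 31/24vw + 4/3v + 7/24w + 4/3 → -3/160v²w³ - 1/40v²w² + 51/320vw² + 31/24vw + 4/3v + 7/24w + 4/3
  leading term v²w³: subtract (3/1120v²w²)·g_3 from -3/160v²w³ - 1/40v²w² + 51/320vw² + 31/24vw + 4/3v + 7/24w + 4/3 → -1/40v²w² + 51/320vw² + 31/24vw + 4/3v + 7/24w + 4/3
  leading term v²w²: subtract (1/280v²w)·g_3 from -1/40v²w² + 51/320vw² + 31/24vw + 4/3v + 7/24w + 4/3 → 51/320vw² + 31/24vw + 4/3v + 7/24w + 4/3
  leading term vw²: subtract (-51/2240vw)·g_3 from 51/320vw² + 31/24vw + 4/3v + 7/24w + 4/3 → 31/24vw + 4/3v + 7/24w + 4/3
  leading term vw: subtract (-31/168v)·g_3 from 31/24vw + 4/3v + 7/24w + 4/3 → 4/3v + 7/24w + 4/3
  leading term v: no divisor's leading term divides it; move 4/3v to the remainder.
  leading term w: subtract (-1/24)·g_3 from 7/24w + 4/3 → 4/3
  leading term 1: no divisor's leading term divides it; move 4/3 to the remainder.
The remainder 4/3v + 4/3 is nonzero, so it would be added as the next basis element.

S(g_1, g_2) = -3/40uv²w² - ⅛uvw - 4/3uv + 7/3u + 4/3vw + 11/3; remainder on division = 4/3v + 4/3.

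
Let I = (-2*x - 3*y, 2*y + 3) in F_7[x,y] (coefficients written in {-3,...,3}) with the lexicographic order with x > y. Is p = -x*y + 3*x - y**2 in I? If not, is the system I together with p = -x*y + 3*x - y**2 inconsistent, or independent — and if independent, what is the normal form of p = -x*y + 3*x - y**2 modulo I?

-x*y + 3*x - y**2 lies in I (it reduces to 0).

First compute the reduced Gröbner basis of I by Buchberger's algorithm.
f_1 = -2*x - 3*y, LT = x.
f_2 = 2*y + 3, LT = y.

S(f_1,f_2): leading monomials are coprime, so the S-polynomial reduces to 0 (Buchberger's first criterion).
Every S-polynomial of the final basis reduces to 0, so we have a Gröbner basis.
Inter-reduce: drop elements whose leading term is divisible by another's, tail-reduce, and make monic.
Reduced Gröbner basis: {x + 3, y - 2}.
Label its elements g_1 = x + 3, g_2 = y - 2.

Reduce p = -x*y + 3*x - y**2 modulo G:
  leading term x*y: subtract (-y)·g_1 from -x*y + 3*x - y**2 → 3*x - y**2 + 3*y
  leading term x: subtract (3)·g_1 from 3*x - y**2 + 3*y → -y**2 + 3*y - 2
  leading term y**2: subtract (-y)·g_2 from -y**2 + 3*y - 2 → y - 2
  leading term y: subtract (1)·g_2 from y - 2 → 0
  normal form = 0.
Since the normal form is 0, p ∈ I.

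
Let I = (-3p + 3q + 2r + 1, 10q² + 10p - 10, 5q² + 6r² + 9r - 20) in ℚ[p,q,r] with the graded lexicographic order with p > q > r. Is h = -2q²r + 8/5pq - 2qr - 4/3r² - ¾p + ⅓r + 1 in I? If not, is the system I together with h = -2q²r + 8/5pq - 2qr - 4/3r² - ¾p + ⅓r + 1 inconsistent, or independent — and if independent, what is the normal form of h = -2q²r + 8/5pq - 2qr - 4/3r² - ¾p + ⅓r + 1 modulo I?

First compute the reduced Gröbner basis of I by Buchberger's algorithm.
f_1 = -3p + 3q + 2r + 1, LT = p.
f_2 = 10q² + 10p - 10, LT = q².
f_3 = 5q² + 6r² + 9r - 20, LT = q².

S(f_2,f_3): lcm = q². S = -6/5r² + p - 9/5r + 3.
  reduce S modulo (f_1, f_2, f_3):
  remainder -6/5r² + q - 17/15r + 10/3 ≠ 0; add k_4 = -6/5r² + q - 17/15r + 10/3 to the basis.

The other S-polynomials (S(f_1,f_2), S(f_1,f_3), S(f_1,k_4), S(f_2,k_4), S(f_3,k_4)) all reduce to 0 modulo the current basis, so we have a Gröbner basis.
Inter-reduce: drop elements whose leading term is divisible by another's, tail-reduce, and make monic.
Reduced Gröbner basis: {q² + q + ⅔r - ⅔, r² - ⅚q + 17/18r - 25/9, p - q - ⅔r - ⅓}.
Label its elements g_1 = q² + q + ⅔r - ⅔, g_2 = r² - ⅚q + 17/18r - 25/9, g_3 = p - q - ⅔r - ⅓.

Reduce h = -2q²r + 8/5pq - 2qr - 4/3r² - ¾p + ⅓r + 1 modulo G:
  leading term q²r: subtract (-2r)·g_1 from -2q²r + 8/5pq - 2qr - 4/3r² - ¾p + ⅓r + 1 → 8/5pq - ¾p - r + 1
  leading term pq: subtract (8/5q)·g_3 from 8/5pq - ¾p - r + 1 → 8/5q² + 16/15qr - ¾p + 8/15q - r + 1
  leading term q²: subtract (8/5)·g_1 from 8/5q² + 16/15qr - ¾p + 8/15q - r + 1 → 16/15qr - ¾p - 16/15q - 31/15r + 31/15
  leading term qr: no divisor's leading term divides it; move 16/15qr to the remainder.
  leading term p: subtract (-¾)·g_3 from -¾p - 16/15q - 31/15r + 31/15 → -109/60q - 77/30r + 109/60
  leading term q: no divisor's leading term divides it; move -109/60q to the remainder.
  leading term r: no divisor's leading term divides it; move -77/30r to the remainder.
  leading term 1: no divisor's leading term divides it; move 109/60 to the remainder.
  normal form = 16/15qr - 109/60q - 77/30r + 109/60.
The normal form is nonzero, so h ∉ I. Since h minus its normal form lies in I, I + (h) = I + (n) where n = 16/15qr - 109/60q - 77/30r + 109/60; decide whether this ideal is the whole ring.
Run Buchberger on G together with n (pairs among the g_i already reduce to 0 since G is a Gröbner basis):
g_1 = q² + q + ⅔r - ⅔, LT = q².
g_2 = r² - ⅚q + 17/18r - 25/9, LT = r².
g_3 = p - q - ⅔r - ⅓, LT = p.
n = 16/15qr - 109/60q - 77/30r + 109/60, LT = qr.

S(g_1,n): lcm = q²r. S = 109/64q² + 109/32qr + ⅔r² - 109/64q - ⅔r.
  reduce S modulo (g_1, g_2, g_3, n):
  remainder 54385/18432q + 159379/27648r - 155603/55296 ≠ 0; add m_5 = 54385/18432q + 159379/27648r - 155603/55296 to the basis.

S(g_2,n): lcm = qr². S = -⅚q² + 1525/576qr + 77/32r² - 25/9q - 109/64r.
  reduce S modulo (g_1, g_2, g_3, n, m_5):
  remainder -12483749/2088384r + 12483749/2088384 ≠ 0; add m_6 = -12483749/2088384r + 12483749/2088384 to the basis.

The other S-polynomials (S(g_1,g_2), S(g_1,g_3), S(g_2,g_3), S(g_3,n), S(g_1,m_5), S(g_2,m_5), S(g_3,m_5), S(n,m_5), S(g_1,m_6), S(g_2,m_6), S(g_3,m_6), S(n,m_6), S(m_5,m_6)) all reduce to 0 modulo the current basis, so we have a Gröbner basis.
Inter-reduce: drop elements whose leading term is divisible by another's, tail-reduce, and make monic.
Reduced Gröbner basis: {p, q + 1, r - 1}.
The reduced Gröbner basis of I + (h) is {p, q + 1, r - 1} ≠ {1}, a proper ideal, so the enlarged system stays consistent: h is independent of I, with normal form 16/15qr - 109/60q - 77/30r + 109/60.

Ideal membership is decidable via reduction modulo a Gröbner basis.

-2q²r + 8/5pq - 2qr - 4/3r² - ¾p + ⅓r + 1 is independent of I; its normal form modulo I is 16/15qr - 109/60q - 77/30r + 109/60.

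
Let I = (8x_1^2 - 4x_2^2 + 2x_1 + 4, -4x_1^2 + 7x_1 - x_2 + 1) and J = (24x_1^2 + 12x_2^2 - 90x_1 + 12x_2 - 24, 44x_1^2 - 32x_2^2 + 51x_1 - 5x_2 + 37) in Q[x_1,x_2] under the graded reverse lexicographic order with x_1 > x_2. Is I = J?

Two ideals are equal iff their reduced Gröbner bases coincide (the reduced basis is unique for a fixed ordering).
Buchberger on the first generating set:
f_1 = 8x_1^2 - 4x_2^2 + 2x_1 + 4, LT = x_1^2.
f_2 = -4x_1^2 + 7x_1 - x_2 + 1, LT = x_1^2.

S(f_1,f_2): lcm = x_1^2. S = -1/2x_2^2 + 2x_1 - 1/4x_2 + 3/4.
  leading term x_2^2: no divisor's leading term divides it; move -1/2x_2^2 to the remainder.
  leading term x_1: no divisor's leading term divides it; move 2x_1 to the remainder.
  leading term x_2: no divisor's leading term divides it; move -1/4x_2 to the remainder.
  leading term 1: no divisor's leading term divides it; move 3/4 to the remainder.
  remainder -1/2x_2^2 + 2x_1 - 1/4x_2 + 3/4 ≠ 0; add g_3 = -1/2x_2^2 + 2x_1 - 1/4x_2 + 3/4 to the basis.

S(f_1,g_3): leading monomials are coprime, so the S-polynomial reduces to 0 (Buchberger's first criterion).
S(f_2,g_3): leading monomials are coprime, so the S-polynomial reduces to 0 (Buchberger's first criterion).
Every S-polynomial of the final basis reduces to 0, so we have a Gröbner basis.
Inter-reduce: drop elements whose leading term is divisible by another's, tail-reduce, and make monic.
Reduced Gröbner basis: {x_1^2 - 7/4x_1 + 1/4x_2 - 1/4, x_2^2 - 4x_1 + 1/2x_2 - 3/2}.

Buchberger on the second generating set:
h_1 = 24x_1^2 + 12x_2^2 - 90x_1 + 12x_2 - 24, LT = x_1^2.
h_2 = 44x_1^2 - 32x_2^2 + 51x_1 - 5x_2 + 37, LT = x_1^2.

S(h_1,h_2): lcm = x_1^2. S = 27/22x_2^2 - 54/11x_1 + 27/44x_2 - 81/44.
  leading term x_2^2: no divisor's leading term divides it; move 27/22x_2^2 to the remainder.
  leading term x_1: no divisor's leading term divides it; move -54/11x_1 to the remainder.
  leading term x_2: no divisor's leading term divides it; move 27/44x_2 to the remainder.
  leading term 1: no divisor's leading term divides it; move -81/44 to the remainder.
  remainder 27/22x_2^2 - 54/11x_1 + 27/44x_2 - 81/44 ≠ 0; add k_3 = 27/22x_2^2 - 54/11x_1 + 27/44x_2 - 81/44 to the basis.

S(h_1,k_3): leading monomials are coprime, so the S-polynomial reduces to 0 (Buchberger's first criterion).
S(h_2,k_3): leading monomials are coprime, so the S-polynomial reduces to 0 (Buchberger's first criterion).
Every S-polynomial of the final basis reduces to 0, so we have a Gröbner basis.
Inter-reduce: drop elements whose leading term is divisible by another's, tail-reduce, and make monic.
Reduced Gröbner basis: {x_1^2 - 7/4x_1 + 1/4x_2 - 1/4, x_2^2 - 4x_1 + 1/2x_2 - 3/2}.

Same reduced basis, so the two generating sets span the same ideal.

Yes, the ideals are equal.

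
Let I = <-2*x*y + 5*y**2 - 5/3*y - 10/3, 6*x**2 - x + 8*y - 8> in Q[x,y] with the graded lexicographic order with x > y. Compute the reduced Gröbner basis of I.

G = {y**3 - 13/25*y**2 - 4/15*x - 56/75*y + 4/15, x**2 - 1/6*x + 4/3*y - 4/3, x*y - 5/2*y**2 + 5/6*y + 5/3}

f_1 = -2*x*y + 5*y**2 - 5/3*y - 10/3, LT = x*y.
f_2 = 6*x**2 - x + 8*y - 8, LT = x**2.

S(f_1,f_2): lcm = x**2*y. S = -5/2*x*y**2 + x*y - 4/3*y**2 + 5/3*x + 4/3*y.
  leading term x*y**2: subtract (5/4*y)·f_1 from -5/2*x*y**2 + x*y - 4/3*y**2 + 5/3*x + 4/3*y → -25/4*y**3 + x*y + 3/4*y**2 + 5/3*x + 11/2*y
  leading term y**3: no divisor's leading term divides it; move -25/4*y**3 to the remainder.
  leading term x*y: subtract (-1/2)·f_1 from x*y + 3/4*y**2 + 5/3*x + 11/2*y → 13/4*y**2 + 5/3*x + 14/3*y - 5/3
  leading term y**2: no divisor's leading term divides it; move 13/4*y**2 to the remainder.
  leading term x: no divisor's leading term divides it; move 5/3*x to the remainder.
  leading term y: no divisor's leading term divides it; move 14/3*y to the remainder.
  leading term 1: no divisor's leading term divides it; move -5/3 to the remainder.
  remainder -25/4*y**3 + 13/4*y**2 + 5/3*x + 14/3*y - 5/3 ≠ 0; add g_3 = -25/4*y**3 + 13/4*y**2 + 5/3*x + 14/3*y - 5/3 to the basis.

The other S-polynomials (S(f_1,g_3), S(f_2,g_3)) all reduce to 0 modulo the current basis, so we have a Gröbner basis.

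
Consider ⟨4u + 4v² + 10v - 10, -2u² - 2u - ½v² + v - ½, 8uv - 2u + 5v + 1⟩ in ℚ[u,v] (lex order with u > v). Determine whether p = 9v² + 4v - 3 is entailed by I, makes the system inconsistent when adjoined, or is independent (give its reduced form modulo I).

Adjoining 9v² + 4v - 3 makes the ideal the whole ring: the system is inconsistent.

First compute the reduced Gröbner basis of I by Buchberger's algorithm.
f_1 = 4u + 4v² + 10v - 10, LT = u.
f_2 = -2u² - 2u - ½v² + v - ½, LT = u².
f_3 = 8uv - 2u + 5v + 1, LT = uv.

S(f_1,f_2): lcm = u². S = uv² + 5/2uv - 7/2u - ¼v² + ½v - ¼.
  reduce S modulo (f_1, f_2, f_3):
  remainder -v⁴ - 5v³ - ½v² + 31/2v - 9 ≠ 0; add h_4 = -v⁴ - 5v³ - ½v² + 31/2v - 9 to the basis.

S(f_1,f_3): lcm = uv. S = ¼u + v³ + 5/2v² - 25/8v - ⅛.
  reduce S modulo (f_1, f_2, f_3, h_4):
  remainder v³ + 9/4v² - 15/4v + ½ ≠ 0; add h_5 = v³ + 9/4v² - 15/4v + ½ to the basis.

S(f_2,f_3): lcm = u²v. S = ¼u² + ⅜uv - ⅛u + ¼v³ - ½v² + ¼v.
  reduce S modulo (f_1, f_2, f_3, h_4, h_5):
  remainder -27/32v² + 57/32v - 15/16 ≠ 0; add h_6 = -27/32v² + 57/32v - 15/16 to the basis.

S(f_3,h_4): lcm = uv⁴. S = -21/4uv³ - ½uv² + 31/2uv - 9u + ⅝v⁴ + ⅛v³.
  reduce S modulo (f_1, f_2, f_3, h_4, h_5, h_6):
  remainder -748/9v + 748/9 ≠ 0; add h_7 = -748/9v + 748/9 to the basis.

The other S-polynomials (S(f_1,h_4), S(f_2,h_4), S(f_1,h_5), S(f_2,h_5), S(f_3,h_5), S(h_4,h_5), S(f_1,h_6), S(f_2,h_6), S(f_3,h_6), S(h_4,h_6), S(h_5,h_6), S(f_1,h_7), S(f_2,h_7), S(f_3,h_7), S(h_4,h_7), S(h_5,h_7), S(h_6,h_7)) all reduce to 0 modulo the current basis, so we have a Gröbner basis.
Inter-reduce: drop elements whose leading term is divisible by another's, tail-reduce, and make monic.
Reduced Gröbner basis: {u + 1, v - 1}.
Label its elements g_1 = u + 1, g_2 = v - 1.

Reduce p = 9v² + 4v - 3 modulo G:
  leading term v²: subtract (9v)·g_2 from 9v² + 4v - 3 → 13v - 3
  leading term v: subtract (13)·g_2 from 13v - 3 → 10
  leading term 1: no divisor's leading term divides it; move 10 to the remainder.
  normal form = 10.
The normal form is nonzero, so p ∉ I. Since p minus its normal form lies in I, I + (p) = I + (r) where r = 10; decide whether this ideal is the whole ring.
Here r = 10 is a nonzero constant, hence a unit: 1 ∈ I + (p), the Gröbner basis of I + (p) is {1}, and the enlarged system has no common solution — adjoining p is inconsistent.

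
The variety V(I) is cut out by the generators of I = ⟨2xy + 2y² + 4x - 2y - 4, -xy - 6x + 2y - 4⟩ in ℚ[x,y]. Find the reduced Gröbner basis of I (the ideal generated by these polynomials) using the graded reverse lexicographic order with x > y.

This is the nonlinear analogue of row-reducing a linear system.

f_1 = 2xy + 2y² + 4x - 2y - 4, LT = xy.
f_2 = -xy - 6x + 2y - 4, LT = xy.

S(f_1,f_2): lcm = xy. S = y² - 4x + y - 6.
  leading term y²: no divisor's leading term divides it; move y² to the remainder.
  leading term x: no divisor's leading term divides it; move -4x to the remainder.
  leading term y: no divisor's leading term divides it; move y to the remainder.
  leading term 1: no divisor's leading term divides it; move -6 to the remainder.
  remainder y² - 4x + y - 6 ≠ 0; add g_3 = y² - 4x + y - 6 to the basis.

S(f_1,g_3): lcm = xy². S = y³ + 4x² + xy - y² + 6x - 2y.
  leading term y³: subtract (y)·g_3 from y³ + 4x² + xy - y² + 6x - 2y → 4x² + 5xy - 2y² + 6x + 4y
  leading term x²: no divisor's leading term divides it; move 4x² to the remainder.
  leading term xy: subtract (5/2)·f_1 from 5xy - 2y² + 6x + 4y → -7y² - 4x + 9y + 10
  leading term y²: subtract (-7)·g_3 from -7y² - 4x + 9y + 10 → -32x + 16y - 32
  leading term x: no divisor's leading term divides it; move -32x to the remainder.
  leading term y: no divisor's leading term divides it; move 16y to the remainder.
  leading term 1: no divisor's leading term divides it; move -32 to the remainder.
  remainder 4x² - 32x + 16y - 32 ≠ 0; add g_4 = 4x² - 32x + 16y - 32 to the basis.

The other S-polynomials (S(f_2,g_3), S(f_1,g_4), S(f_2,g_4), S(g_3,g_4)) all reduce to 0 modulo the current basis, so we have a Gröbner basis.
Inter-reduce: drop elements whose leading term is divisible by another's, tail-reduce, and make monic.

G = {x² - 8x + 4y - 8, xy + 6x - 2y + 4, y² - 4x + y - 6}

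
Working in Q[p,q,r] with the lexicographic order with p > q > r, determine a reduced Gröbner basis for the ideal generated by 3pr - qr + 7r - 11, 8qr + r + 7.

f_1 = 3pr - qr + 7r - 11, LT = pr.
f_2 = 8qr + r + 7, LT = qr.

S(f_1,f_2): lcm = pqr. S = -\tfrac{1}{8}pr - \tfrac{7}{8}p - \tfrac{1}{3}q^{2}r + \tfrac{7}{3}qr - \tfrac{11}{3}q.
  leading term pr: subtract (-\tfrac{1}{24})·f_1 from -\tfrac{1}{8}pr - \tfrac{7}{8}p - \tfrac{1}{3}q^{2}r + \tfrac{7}{3}qr - \tfrac{11}{3}q → -\tfrac{7}{8}p - \tfrac{1}{3}q^{2}r + \tfrac{55}{24}qr - \tfrac{11}{3}q + \tfrac{7}{24}r - \tfrac{11}{24}
  leading term p: no divisor's leading term divides it; move -\tfrac{7}{8}p to the remainder.
  leading term q^{2}r: subtract (-\tfrac{1}{24}q)·f_2 from -\tfrac{1}{3}q^{2}r + \tfrac{55}{24}qr - \tfrac{11}{3}q + \tfrac{7}{24}r - \tfrac{11}{24} → \tfrac{7}{3}qr - \tfrac{27}{8}q + \tfrac{7}{24}r - \tfrac{11}{24}
  leading term qr: subtract (\tfrac{7}{24})·f_2 from \tfrac{7}{3}qr - \tfrac{27}{8}q + \tfrac{7}{24}r - \tfrac{11}{24} → -\tfrac{27}{8}q - \tfrac{5}{2}
  leading term q: no divisor's leading term divides it; move -\tfrac{27}{8}q to the remainder.
  leading term 1: no divisor's leading term divides it; move -\tfrac{5}{2} to the remainder.
  remainder -\tfrac{7}{8}p - \tfrac{27}{8}q - \tfrac{5}{2} ≠ 0; add g_3 = -\tfrac{7}{8}p - \tfrac{27}{8}q - \tfrac{5}{2} to the basis.

S(f_1,g_3): lcm = pr. S = -\tfrac{88}{21}qr - \tfrac{11}{21}r - \tfrac{11}{3}.
  leading term qr: subtract (-\tfrac{11}{21})·f_2 from -\tfrac{88}{21}qr - \tfrac{11}{21}r - \tfrac{11}{3} → 0
  remainder 0.

S(f_2,g_3): leading monomials are coprime, so the S-polynomial reduces to 0 (Buchberger's first criterion).
Every S-polynomial of the final basis reduces to 0, so we have a Gröbner basis.
Inter-reduce: drop elements whose leading term is divisible by another's, tail-reduce, and make monic.

G = {p + \tfrac{27}{7}q + \tfrac{20}{7}, qr + \tfrac{1}{8}r + \tfrac{7}{8}}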